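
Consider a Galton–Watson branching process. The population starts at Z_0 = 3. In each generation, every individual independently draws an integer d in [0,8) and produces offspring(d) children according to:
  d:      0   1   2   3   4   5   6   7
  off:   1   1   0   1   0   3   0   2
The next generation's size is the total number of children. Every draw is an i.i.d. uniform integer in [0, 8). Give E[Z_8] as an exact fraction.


Outcome values over d=0..7: [1, 1, 0, 1, 0, 3, 0, 2]
Σy = 8, Σy² = 16, M = 8
μ = 8/8 = 1,  σ² = 16/8 − (1)² = 1
E[Z_0] = 3
E[Z_1] = 1·E[Z_0] = 3
E[Z_2] = 1·E[Z_1] = 3
E[Z_3] = 1·E[Z_2] = 3
E[Z_4] = 1·E[Z_3] = 3
E[Z_5] = 1·E[Z_4] = 3
E[Z_6] = 1·E[Z_5] = 3
E[Z_7] = 1·E[Z_6] = 3
E[Z_8] = 1·E[Z_7] = 3

3


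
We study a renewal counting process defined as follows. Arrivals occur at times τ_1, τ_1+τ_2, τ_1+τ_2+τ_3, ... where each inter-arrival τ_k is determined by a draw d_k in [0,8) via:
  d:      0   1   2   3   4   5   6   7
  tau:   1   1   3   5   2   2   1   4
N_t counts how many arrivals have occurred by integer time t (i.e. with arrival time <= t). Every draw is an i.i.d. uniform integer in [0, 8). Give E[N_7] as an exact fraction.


Inter-arrival values over d=0..7: [1, 1, 3, 5, 2, 2, 1, 4]
Each d has probability 1/8, so the pmf of τ is: f(1) = 3/8, f(2) = 1/4, f(3) = 1/8, f(4) = 1/8, f(5) = 1/8
Renewal equation for m(n) = E[N_n]: condition on τ_1 = k (if k <= n, one arrival plus a fresh copy on the remaining n−k steps): m(n) = F(n) + Σ_{k<=n} f(k)·m(n−k), where F(n) = P(τ <= n) and m(0) = 0
m(1) = F(1) = 3/8
m(2) = F(2) + f(1)·m(1) = 5/8 + 3/8·3/8 = 49/64
m(3) = F(3) + f(1)·m(2) + f(2)·m(1) = 3/4 + 3/8·49/64 + 1/4·3/8 = 579/512
m(4) = F(4) + f(1)·m(3) + f(2)·m(2) + f(3)·m(1) = 7/8 + 3/8·579/512 + 1/4·49/64 + 1/8·3/8 = 6297/4096
m(5) = F(5) + f(1)·m(4) + f(2)·m(3) + f(3)·m(2) + f(4)·m(1) = 1 + 3/8·6297/4096 + 1/4·579/512 + 1/8·49/64 + 1/8·3/8 = 65595/32768
m(6) = F(6) + f(1)·m(5) + f(2)·m(4) + f(3)·m(3) + f(4)·m(2) + f(5)·m(1) = 1 + 3/8·65595/32768 + 1/4·6297/4096 + 1/8·579/512 + 1/8·49/64 + 1/8·3/8 = 634113/262144
m(7) = F(7) + f(1)·m(6) + f(2)·m(5) + f(3)·m(4) + f(4)·m(3) + f(5)·m(2) = 1 + 3/8·634113/262144 + 1/4·65595/32768 + 1/8·6297/4096 + 1/8·579/512 + 1/8·49/64 = 5949171/2097152
E[N_7] = m(7) = 5949171/2097152

5949171/2097152


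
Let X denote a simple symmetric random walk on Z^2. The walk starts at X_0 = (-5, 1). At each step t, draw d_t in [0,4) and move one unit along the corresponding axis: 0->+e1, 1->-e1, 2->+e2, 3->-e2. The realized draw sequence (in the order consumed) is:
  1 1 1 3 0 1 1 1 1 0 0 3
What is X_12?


(-9, -1)

t=0: X=(-5, 1), d=1 → -e1, X_1=(-6, 1)
t=1: X=(-6, 1), d=1 → -e1, X_2=(-7, 1)
t=2: X=(-7, 1), d=1 → -e1, X_3=(-8, 1)
t=3: X=(-8, 1), d=3 → -e2, X_4=(-8, 0)
t=4: X=(-8, 0), d=0 → +e1, X_5=(-7, 0)
t=5: X=(-7, 0), d=1 → -e1, X_6=(-8, 0)
t=6: X=(-8, 0), d=1 → -e1, X_7=(-9, 0)
t=7: X=(-9, 0), d=1 → -e1, X_8=(-10, 0)
t=8: X=(-10, 0), d=1 → -e1, X_9=(-11, 0)
t=9: X=(-11, 0), d=0 → +e1, X_10=(-10, 0)
t=10: X=(-10, 0), d=0 → +e1, X_11=(-9, 0)
t=11: X=(-9, 0), d=3 → -e2, X_12=(-9, -1)


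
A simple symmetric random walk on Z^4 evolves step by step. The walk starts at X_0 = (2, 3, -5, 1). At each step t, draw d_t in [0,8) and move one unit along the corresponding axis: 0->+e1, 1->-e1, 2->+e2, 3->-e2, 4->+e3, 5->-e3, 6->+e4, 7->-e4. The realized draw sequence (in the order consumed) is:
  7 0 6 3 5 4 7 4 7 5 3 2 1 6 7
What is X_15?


t=0: X=(2, 3, -5, 1), d=7 → -e4, X_1=(2, 3, -5, 0)
t=1: X=(2, 3, -5, 0), d=0 → +e1, X_2=(3, 3, -5, 0)
t=2: X=(3, 3, -5, 0), d=6 → +e4, X_3=(3, 3, -5, 1)
t=3: X=(3, 3, -5, 1), d=3 → -e2, X_4=(3, 2, -5, 1)
t=4: X=(3, 2, -5, 1), d=5 → -e3, X_5=(3, 2, -6, 1)
t=5: X=(3, 2, -6, 1), d=4 → +e3, X_6=(3, 2, -5, 1)
t=6: X=(3, 2, -5, 1), d=7 → -e4, X_7=(3, 2, -5, 0)
t=7: X=(3, 2, -5, 0), d=4 → +e3, X_8=(3, 2, -4, 0)
t=8: X=(3, 2, -4, 0), d=7 → -e4, X_9=(3, 2, -4, -1)
t=9: X=(3, 2, -4, -1), d=5 → -e3, X_10=(3, 2, -5, -1)
t=10: X=(3, 2, -5, -1), d=3 → -e2, X_11=(3, 1, -5, -1)
t=11: X=(3, 1, -5, -1), d=2 → +e2, X_12=(3, 2, -5, -1)
t=12: X=(3, 2, -5, -1), d=1 → -e1, X_13=(2, 2, -5, -1)
t=13: X=(2, 2, -5, -1), d=6 → +e4, X_14=(2, 2, -5, 0)
t=14: X=(2, 2, -5, 0), d=7 → -e4, X_15=(2, 2, -5, -1)

(2, 2, -5, -1)


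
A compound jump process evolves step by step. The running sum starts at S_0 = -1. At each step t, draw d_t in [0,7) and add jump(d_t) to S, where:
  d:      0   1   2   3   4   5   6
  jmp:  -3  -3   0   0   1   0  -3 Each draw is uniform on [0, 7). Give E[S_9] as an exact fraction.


-79/7

Outcome values over d=0..6: [-3, -3, 0, 0, 1, 0, -3]
Σy = -8, Σy² = 28, M = 7
μ = -8/7 = -8/7,  σ² = 28/7 − (-8/7)² = 132/49
E[S_9] = -1 + 9·(-8/7) = -79/7


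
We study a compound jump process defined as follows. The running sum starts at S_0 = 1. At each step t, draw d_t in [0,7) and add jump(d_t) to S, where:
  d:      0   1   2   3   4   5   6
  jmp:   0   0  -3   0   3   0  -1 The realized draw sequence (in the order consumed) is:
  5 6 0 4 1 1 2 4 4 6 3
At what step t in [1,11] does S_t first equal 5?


t=0: S=1, d=5, jump=0, S_1=1
t=1: S=1, d=6, jump=-1, S_2=0
t=2: S=0, d=0, jump=0, S_3=0
t=3: S=0, d=4, jump=3, S_4=3
t=4: S=3, d=1, jump=0, S_5=3
t=5: S=3, d=1, jump=0, S_6=3
t=6: S=3, d=2, jump=-3, S_7=0
t=7: S=0, d=4, jump=3, S_8=3
t=8: S=3, d=4, jump=3, S_9=6
t=9: S=6, d=6, jump=-1, S_10=5
t=10: S=5, d=3, jump=0, S_11=5

10


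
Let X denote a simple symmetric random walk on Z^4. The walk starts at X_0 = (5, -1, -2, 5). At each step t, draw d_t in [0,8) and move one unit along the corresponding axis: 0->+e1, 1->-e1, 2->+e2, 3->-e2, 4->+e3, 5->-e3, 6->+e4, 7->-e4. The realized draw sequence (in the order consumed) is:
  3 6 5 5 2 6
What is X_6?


t=0: X=(5, -1, -2, 5), d=3 → -e2, X_1=(5, -2, -2, 5)
t=1: X=(5, -2, -2, 5), d=6 → +e4, X_2=(5, -2, -2, 6)
t=2: X=(5, -2, -2, 6), d=5 → -e3, X_3=(5, -2, -3, 6)
t=3: X=(5, -2, -3, 6), d=5 → -e3, X_4=(5, -2, -4, 6)
t=4: X=(5, -2, -4, 6), d=2 → +e2, X_5=(5, -1, -4, 6)
t=5: X=(5, -1, -4, 6), d=6 → +e4, X_6=(5, -1, -4, 7)

(5, -1, -4, 7)


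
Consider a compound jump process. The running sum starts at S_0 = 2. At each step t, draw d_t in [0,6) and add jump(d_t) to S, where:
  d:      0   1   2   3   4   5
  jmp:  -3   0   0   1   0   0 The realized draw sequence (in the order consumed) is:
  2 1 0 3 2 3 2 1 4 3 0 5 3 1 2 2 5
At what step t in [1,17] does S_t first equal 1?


6

t=0: S=2, d=2, jump=0, S_1=2
t=1: S=2, d=1, jump=0, S_2=2
t=2: S=2, d=0, jump=-3, S_3=-1
t=3: S=-1, d=3, jump=1, S_4=0
t=4: S=0, d=2, jump=0, S_5=0
t=5: S=0, d=3, jump=1, S_6=1
t=6: S=1, d=2, jump=0, S_7=1
t=7: S=1, d=1, jump=0, S_8=1
t=8: S=1, d=4, jump=0, S_9=1
t=9: S=1, d=3, jump=1, S_10=2
t=10: S=2, d=0, jump=-3, S_11=-1
t=11: S=-1, d=5, jump=0, S_12=-1
t=12: S=-1, d=3, jump=1, S_13=0
t=13: S=0, d=1, jump=0, S_14=0
t=14: S=0, d=2, jump=0, S_15=0
t=15: S=0, d=2, jump=0, S_16=0
t=16: S=0, d=5, jump=0, S_17=0


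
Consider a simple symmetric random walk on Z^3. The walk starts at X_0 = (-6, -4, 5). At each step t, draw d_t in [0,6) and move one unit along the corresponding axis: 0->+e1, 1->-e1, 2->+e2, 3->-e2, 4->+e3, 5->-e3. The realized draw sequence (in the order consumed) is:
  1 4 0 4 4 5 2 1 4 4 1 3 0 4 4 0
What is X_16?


t=0: X=(-6, -4, 5), d=1 → -e1, X_1=(-7, -4, 5)
t=1: X=(-7, -4, 5), d=4 → +e3, X_2=(-7, -4, 6)
t=2: X=(-7, -4, 6), d=0 → +e1, X_3=(-6, -4, 6)
t=3: X=(-6, -4, 6), d=4 → +e3, X_4=(-6, -4, 7)
t=4: X=(-6, -4, 7), d=4 → +e3, X_5=(-6, -4, 8)
t=5: X=(-6, -4, 8), d=5 → -e3, X_6=(-6, -4, 7)
t=6: X=(-6, -4, 7), d=2 → +e2, X_7=(-6, -3, 7)
t=7: X=(-6, -3, 7), d=1 → -e1, X_8=(-7, -3, 7)
t=8: X=(-7, -3, 7), d=4 → +e3, X_9=(-7, -3, 8)
t=9: X=(-7, -3, 8), d=4 → +e3, X_10=(-7, -3, 9)
t=10: X=(-7, -3, 9), d=1 → -e1, X_11=(-8, -3, 9)
t=11: X=(-8, -3, 9), d=3 → -e2, X_12=(-8, -4, 9)
t=12: X=(-8, -4, 9), d=0 → +e1, X_13=(-7, -4, 9)
t=13: X=(-7, -4, 9), d=4 → +e3, X_14=(-7, -4, 10)
t=14: X=(-7, -4, 10), d=4 → +e3, X_15=(-7, -4, 11)
t=15: X=(-7, -4, 11), d=0 → +e1, X_16=(-6, -4, 11)

(-6, -4, 11)


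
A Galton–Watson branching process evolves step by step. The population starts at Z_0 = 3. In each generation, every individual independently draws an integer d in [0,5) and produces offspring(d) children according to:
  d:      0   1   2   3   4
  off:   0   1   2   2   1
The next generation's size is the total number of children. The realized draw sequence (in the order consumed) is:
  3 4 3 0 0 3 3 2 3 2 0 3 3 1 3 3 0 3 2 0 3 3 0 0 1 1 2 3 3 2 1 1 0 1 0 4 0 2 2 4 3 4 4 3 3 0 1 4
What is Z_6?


gen 0: Z_0=3, draws=[3, 4, 3], offspring=[2, 1, 2], Z_1=5
gen 1: Z_1=5, draws=[0, 0, 3, 3, 2], offspring=[0, 0, 2, 2, 2], Z_2=6
gen 2: Z_2=6, draws=[3, 2, 0, 3, 3, 1], offspring=[2, 2, 0, 2, 2, 1], Z_3=9
gen 3: Z_3=9, draws=[3, 3, 0, 3, 2, 0, 3, 3, 0], offspring=[2, 2, 0, 2, 2, 0, 2, 2, 0], Z_4=12
gen 4: Z_4=12, draws=[0, 1, 1, 2, 3, 3, 2, 1, 1, 0, 1, 0], offspring=[0, 1, 1, 2, 2, 2, 2, 1, 1, 0, 1, 0], Z_5=13
gen 5: Z_5=13, draws=[4, 0, 2, 2, 4, 3, 4, 4, 3, 3, 0, 1, 4], offspring=[1, 0, 2, 2, 1, 2, 1, 1, 2, 2, 0, 1, 1], Z_6=16

16


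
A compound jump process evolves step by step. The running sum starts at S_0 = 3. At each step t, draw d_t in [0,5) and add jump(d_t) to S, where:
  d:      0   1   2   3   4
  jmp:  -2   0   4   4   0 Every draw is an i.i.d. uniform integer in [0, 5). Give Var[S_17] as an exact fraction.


Outcome values over d=0..4: [-2, 0, 4, 4, 0]
Σy = 6, Σy² = 36, M = 5
μ = 6/5 = 6/5,  σ² = 36/5 − (6/5)² = 144/25
Independent increments: Var[S_17] = 17·σ² = 17·(144/25) = 2448/25

2448/25


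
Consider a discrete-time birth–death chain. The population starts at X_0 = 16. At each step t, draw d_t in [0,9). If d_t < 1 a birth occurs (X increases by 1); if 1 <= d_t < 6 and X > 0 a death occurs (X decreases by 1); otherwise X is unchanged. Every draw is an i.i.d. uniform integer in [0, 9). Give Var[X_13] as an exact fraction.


494/81

X can drop by at most 1 per step and X_0 = 16 > T = 13, so X_t >= 16 − t >= 3 > 0 for every t <= 13: the floor at 0 (the 'and X > 0' condition) never binds. Hence X_13 = X_0 + Σ_{t<13} Y_t with i.i.d. increments Y_t = y(d_t) ∈ {+1, −1, 0}.
Outcome values over d=0..8: [1, -1, -1, -1, -1, -1, 0, 0, 0]
Σy = -4, Σy² = 6, M = 9
μ = -4/9 = -4/9,  σ² = 6/9 − (-4/9)² = 38/81
Independent increments: Var[X_13] = 13·σ² = 13·(38/81) = 494/81


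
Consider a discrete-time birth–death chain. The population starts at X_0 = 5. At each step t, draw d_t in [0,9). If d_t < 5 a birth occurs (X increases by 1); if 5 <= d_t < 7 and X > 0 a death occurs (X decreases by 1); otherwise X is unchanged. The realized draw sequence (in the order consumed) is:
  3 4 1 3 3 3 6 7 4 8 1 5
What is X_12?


11

t=0: X=5, d=3 → birth, X_1=6
t=1: X=6, d=4 → birth, X_2=7
t=2: X=7, d=1 → birth, X_3=8
t=3: X=8, d=3 → birth, X_4=9
t=4: X=9, d=3 → birth, X_5=10
t=5: X=10, d=3 → birth, X_6=11
t=6: X=11, d=6 → death, X_7=10
t=7: X=10, d=7 → hold, X_8=10
t=8: X=10, d=4 → birth, X_9=11
t=9: X=11, d=8 → hold, X_10=11
t=10: X=11, d=1 → birth, X_11=12
t=11: X=12, d=5 → death, X_12=11


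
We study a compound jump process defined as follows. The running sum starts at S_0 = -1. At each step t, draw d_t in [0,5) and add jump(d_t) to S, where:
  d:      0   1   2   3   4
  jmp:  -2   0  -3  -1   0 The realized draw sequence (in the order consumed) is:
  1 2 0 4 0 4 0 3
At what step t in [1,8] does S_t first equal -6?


3

t=0: S=-1, d=1, jump=0, S_1=-1
t=1: S=-1, d=2, jump=-3, S_2=-4
t=2: S=-4, d=0, jump=-2, S_3=-6
t=3: S=-6, d=4, jump=0, S_4=-6
t=4: S=-6, d=0, jump=-2, S_5=-8
t=5: S=-8, d=4, jump=0, S_6=-8
t=6: S=-8, d=0, jump=-2, S_7=-10
t=7: S=-10, d=3, jump=-1, S_8=-11


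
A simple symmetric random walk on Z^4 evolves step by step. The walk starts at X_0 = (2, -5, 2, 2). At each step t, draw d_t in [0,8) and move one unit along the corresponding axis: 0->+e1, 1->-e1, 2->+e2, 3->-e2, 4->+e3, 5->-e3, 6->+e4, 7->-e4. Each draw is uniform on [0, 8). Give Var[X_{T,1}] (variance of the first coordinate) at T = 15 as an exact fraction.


15/4

Outcome values over d=0..7: [1, -1, 0, 0, 0, 0, 0, 0]
Σy = 0, Σy² = 2, M = 8
μ = 0/8 = 0,  σ² = 2/8 − (0)² = 1/4
Independent increments: Var[X_15] = 15·σ² = 15·(1/4) = 15/4


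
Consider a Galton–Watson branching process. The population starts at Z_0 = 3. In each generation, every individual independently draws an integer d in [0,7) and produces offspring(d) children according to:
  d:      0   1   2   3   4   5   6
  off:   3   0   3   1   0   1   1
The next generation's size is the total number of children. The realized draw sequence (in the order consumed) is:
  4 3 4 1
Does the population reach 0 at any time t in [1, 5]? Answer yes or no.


gen 0: Z_0=3, draws=[4, 3, 4], offspring=[0, 1, 0], Z_1=1
gen 1: Z_1=1, draws=[1], offspring=[0], Z_2=0
gen 2: Z_2=0, draws=[], offspring=[], Z_3=0
gen 3: Z_3=0, draws=[], offspring=[], Z_4=0
gen 4: Z_4=0, draws=[], offspring=[], Z_5=0

yes


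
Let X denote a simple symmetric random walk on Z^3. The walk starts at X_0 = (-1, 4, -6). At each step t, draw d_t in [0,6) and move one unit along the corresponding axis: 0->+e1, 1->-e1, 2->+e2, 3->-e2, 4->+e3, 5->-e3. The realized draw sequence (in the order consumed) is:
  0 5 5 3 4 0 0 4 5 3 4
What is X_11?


(2, 2, -6)

t=0: X=(-1, 4, -6), d=0 → +e1, X_1=(0, 4, -6)
t=1: X=(0, 4, -6), d=5 → -e3, X_2=(0, 4, -7)
t=2: X=(0, 4, -7), d=5 → -e3, X_3=(0, 4, -8)
t=3: X=(0, 4, -8), d=3 → -e2, X_4=(0, 3, -8)
t=4: X=(0, 3, -8), d=4 → +e3, X_5=(0, 3, -7)
t=5: X=(0, 3, -7), d=0 → +e1, X_6=(1, 3, -7)
t=6: X=(1, 3, -7), d=0 → +e1, X_7=(2, 3, -7)
t=7: X=(2, 3, -7), d=4 → +e3, X_8=(2, 3, -6)
t=8: X=(2, 3, -6), d=5 → -e3, X_9=(2, 3, -7)
t=9: X=(2, 3, -7), d=3 → -e2, X_10=(2, 2, -7)
t=10: X=(2, 2, -7), d=4 → +e3, X_11=(2, 2, -6)


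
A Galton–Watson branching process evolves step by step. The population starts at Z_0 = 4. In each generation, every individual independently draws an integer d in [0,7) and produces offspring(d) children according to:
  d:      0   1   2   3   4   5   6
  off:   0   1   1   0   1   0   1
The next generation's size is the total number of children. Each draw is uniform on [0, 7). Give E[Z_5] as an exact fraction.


4096/16807

Outcome values over d=0..6: [0, 1, 1, 0, 1, 0, 1]
Σy = 4, Σy² = 4, M = 7
μ = 4/7 = 4/7,  σ² = 4/7 − (4/7)² = 12/49
E[Z_0] = 4
E[Z_1] = 4/7·E[Z_0] = 16/7
E[Z_2] = 4/7·E[Z_1] = 64/49
E[Z_3] = 4/7·E[Z_2] = 256/343
E[Z_4] = 4/7·E[Z_3] = 1024/2401
E[Z_5] = 4/7·E[Z_4] = 4096/16807


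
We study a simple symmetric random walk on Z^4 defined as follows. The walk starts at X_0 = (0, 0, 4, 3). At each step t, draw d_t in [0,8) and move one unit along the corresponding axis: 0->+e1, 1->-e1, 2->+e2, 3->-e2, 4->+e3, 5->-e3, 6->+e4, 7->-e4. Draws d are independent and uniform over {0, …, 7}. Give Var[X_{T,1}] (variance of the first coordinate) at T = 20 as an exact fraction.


Outcome values over d=0..7: [1, -1, 0, 0, 0, 0, 0, 0]
Σy = 0, Σy² = 2, M = 8
μ = 0/8 = 0,  σ² = 2/8 − (0)² = 1/4
Independent increments: Var[X_20] = 20·σ² = 20·(1/4) = 5

5


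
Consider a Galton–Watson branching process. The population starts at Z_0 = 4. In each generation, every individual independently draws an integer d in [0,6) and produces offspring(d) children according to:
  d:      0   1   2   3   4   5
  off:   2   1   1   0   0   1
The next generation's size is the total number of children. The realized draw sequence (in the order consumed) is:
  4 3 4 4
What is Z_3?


gen 0: Z_0=4, draws=[4, 3, 4, 4], offspring=[0, 0, 0, 0], Z_1=0
gen 1: Z_1=0, draws=[], offspring=[], Z_2=0
gen 2: Z_2=0, draws=[], offspring=[], Z_3=0

0


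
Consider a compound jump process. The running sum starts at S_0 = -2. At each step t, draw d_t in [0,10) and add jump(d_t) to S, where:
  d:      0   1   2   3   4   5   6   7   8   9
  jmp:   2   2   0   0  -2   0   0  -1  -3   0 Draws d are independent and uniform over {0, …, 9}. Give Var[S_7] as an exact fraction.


378/25

Outcome values over d=0..9: [2, 2, 0, 0, -2, 0, 0, -1, -3, 0]
Σy = -2, Σy² = 22, M = 10
μ = -2/10 = -1/5,  σ² = 22/10 − (-1/5)² = 54/25
Independent increments: Var[S_7] = 7·σ² = 7·(54/25) = 378/25


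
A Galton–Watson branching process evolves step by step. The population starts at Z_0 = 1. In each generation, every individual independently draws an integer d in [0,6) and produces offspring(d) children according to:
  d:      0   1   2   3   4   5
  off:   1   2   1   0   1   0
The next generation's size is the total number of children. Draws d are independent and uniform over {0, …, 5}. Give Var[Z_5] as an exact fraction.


49416875/60466176

Outcome values over d=0..5: [1, 2, 1, 0, 1, 0]
Σy = 5, Σy² = 7, M = 6
μ = 5/6 = 5/6,  σ² = 7/6 − (5/6)² = 17/36
V_0 = 0, E_0 = 1
V_1 = 17/36·E_0 + (5/6)²·V_0 = 17/36;  E_1 = 5/6
V_2 = 17/36·E_1 + (5/6)²·V_1 = 935/1296;  E_2 = 25/36
V_3 = 17/36·E_2 + (5/6)²·V_2 = 38675/46656;  E_3 = 125/216
V_4 = 17/36·E_3 + (5/6)²·V_3 = 1425875/1679616;  E_4 = 625/1296
V_5 = 17/36·E_4 + (5/6)²·V_4 = 49416875/60466176;  E_5 = 3125/7776


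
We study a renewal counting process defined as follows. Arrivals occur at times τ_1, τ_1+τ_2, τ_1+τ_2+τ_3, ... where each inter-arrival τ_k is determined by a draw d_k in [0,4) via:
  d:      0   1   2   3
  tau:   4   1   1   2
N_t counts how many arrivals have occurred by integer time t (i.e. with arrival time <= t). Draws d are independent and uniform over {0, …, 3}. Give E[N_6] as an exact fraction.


Inter-arrival values over d=0..3: [4, 1, 1, 2]
Each d has probability 1/4, so the pmf of τ is: f(1) = 1/2, f(2) = 1/4, f(4) = 1/4
Renewal equation for m(n) = E[N_n]: condition on τ_1 = k (if k <= n, one arrival plus a fresh copy on the remaining n−k steps): m(n) = F(n) + Σ_{k<=n} f(k)·m(n−k), where F(n) = P(τ <= n) and m(0) = 0
m(1) = F(1) = 1/2
m(2) = F(2) + f(1)·m(1) = 3/4 + 1/2·1/2 = 1
m(3) = F(3) + f(1)·m(2) + f(2)·m(1) = 3/4 + 1/2·1 + 1/4·1/2 = 11/8
m(4) = F(4) + f(1)·m(3) + f(2)·m(2) = 1 + 1/2·11/8 + 1/4·1 = 31/16
m(5) = F(5) + f(1)·m(4) + f(2)·m(3) + f(4)·m(1) = 1 + 1/2·31/16 + 1/4·11/8 + 1/4·1/2 = 39/16
m(6) = F(6) + f(1)·m(5) + f(2)·m(4) + f(4)·m(2) = 1 + 1/2·39/16 + 1/4·31/16 + 1/4·1 = 189/64
E[N_6] = m(6) = 189/64

189/64


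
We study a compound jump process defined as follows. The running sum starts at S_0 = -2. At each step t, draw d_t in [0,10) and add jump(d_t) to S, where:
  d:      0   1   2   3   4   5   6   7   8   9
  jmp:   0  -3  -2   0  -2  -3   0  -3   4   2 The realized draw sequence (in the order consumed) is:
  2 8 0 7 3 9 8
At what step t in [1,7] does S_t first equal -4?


1

t=0: S=-2, d=2, jump=-2, S_1=-4
t=1: S=-4, d=8, jump=4, S_2=0
t=2: S=0, d=0, jump=0, S_3=0
t=3: S=0, d=7, jump=-3, S_4=-3
t=4: S=-3, d=3, jump=0, S_5=-3
t=5: S=-3, d=9, jump=2, S_6=-1
t=6: S=-1, d=8, jump=4, S_7=3


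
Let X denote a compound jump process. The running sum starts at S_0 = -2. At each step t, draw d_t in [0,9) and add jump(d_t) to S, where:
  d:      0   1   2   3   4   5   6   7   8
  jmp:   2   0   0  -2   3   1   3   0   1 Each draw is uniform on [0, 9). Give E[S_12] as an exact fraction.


26/3

Outcome values over d=0..8: [2, 0, 0, -2, 3, 1, 3, 0, 1]
Σy = 8, Σy² = 28, M = 9
μ = 8/9 = 8/9,  σ² = 28/9 − (8/9)² = 188/81
E[S_12] = -2 + 12·(8/9) = 26/3


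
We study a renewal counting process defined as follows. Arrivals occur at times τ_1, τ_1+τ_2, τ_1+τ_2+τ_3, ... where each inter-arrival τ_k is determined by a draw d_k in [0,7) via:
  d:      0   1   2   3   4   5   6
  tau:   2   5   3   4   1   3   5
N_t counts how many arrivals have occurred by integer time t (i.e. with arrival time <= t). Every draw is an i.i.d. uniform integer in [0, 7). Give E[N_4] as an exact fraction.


Inter-arrival values over d=0..6: [2, 5, 3, 4, 1, 3, 5]
Each d has probability 1/7, so the pmf of τ is: f(1) = 1/7, f(2) = 1/7, f(3) = 2/7, f(4) = 1/7, f(5) = 2/7
Renewal equation for m(n) = E[N_n]: condition on τ_1 = k (if k <= n, one arrival plus a fresh copy on the remaining n−k steps): m(n) = F(n) + Σ_{k<=n} f(k)·m(n−k), where F(n) = P(τ <= n) and m(0) = 0
m(1) = F(1) = 1/7
m(2) = F(2) + f(1)·m(1) = 2/7 + 1/7·1/7 = 15/49
m(3) = F(3) + f(1)·m(2) + f(2)·m(1) = 4/7 + 1/7·15/49 + 1/7·1/7 = 218/343
m(4) = F(4) + f(1)·m(3) + f(2)·m(2) + f(3)·m(1) = 5/7 + 1/7·218/343 + 1/7·15/49 + 2/7·1/7 = 2136/2401
E[N_4] = m(4) = 2136/2401

2136/2401


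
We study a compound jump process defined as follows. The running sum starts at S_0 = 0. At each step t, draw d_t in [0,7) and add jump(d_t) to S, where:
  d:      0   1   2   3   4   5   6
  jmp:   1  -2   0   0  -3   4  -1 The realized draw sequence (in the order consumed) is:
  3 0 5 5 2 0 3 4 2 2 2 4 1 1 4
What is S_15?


t=0: S=0, d=3, jump=0, S_1=0
t=1: S=0, d=0, jump=1, S_2=1
t=2: S=1, d=5, jump=4, S_3=5
t=3: S=5, d=5, jump=4, S_4=9
t=4: S=9, d=2, jump=0, S_5=9
t=5: S=9, d=0, jump=1, S_6=10
t=6: S=10, d=3, jump=0, S_7=10
t=7: S=10, d=4, jump=-3, S_8=7
t=8: S=7, d=2, jump=0, S_9=7
t=9: S=7, d=2, jump=0, S_10=7
t=10: S=7, d=2, jump=0, S_11=7
t=11: S=7, d=4, jump=-3, S_12=4
t=12: S=4, d=1, jump=-2, S_13=2
t=13: S=2, d=1, jump=-2, S_14=0
t=14: S=0, d=4, jump=-3, S_15=-3

-3


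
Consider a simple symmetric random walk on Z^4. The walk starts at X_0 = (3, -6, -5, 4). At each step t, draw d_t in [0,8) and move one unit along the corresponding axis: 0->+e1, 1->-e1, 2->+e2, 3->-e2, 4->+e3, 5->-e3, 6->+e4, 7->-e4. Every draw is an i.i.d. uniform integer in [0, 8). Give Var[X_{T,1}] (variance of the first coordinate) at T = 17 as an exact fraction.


Outcome values over d=0..7: [1, -1, 0, 0, 0, 0, 0, 0]
Σy = 0, Σy² = 2, M = 8
μ = 0/8 = 0,  σ² = 2/8 − (0)² = 1/4
Independent increments: Var[X_17] = 17·σ² = 17·(1/4) = 17/4

17/4


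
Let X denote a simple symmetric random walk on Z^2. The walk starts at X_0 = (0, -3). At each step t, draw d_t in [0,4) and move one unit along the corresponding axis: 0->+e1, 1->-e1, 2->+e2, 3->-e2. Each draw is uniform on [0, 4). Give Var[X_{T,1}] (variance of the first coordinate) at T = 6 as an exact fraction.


Outcome values over d=0..3: [1, -1, 0, 0]
Σy = 0, Σy² = 2, M = 4
μ = 0/4 = 0,  σ² = 2/4 − (0)² = 1/2
Independent increments: Var[X_6] = 6·σ² = 6·(1/2) = 3

3


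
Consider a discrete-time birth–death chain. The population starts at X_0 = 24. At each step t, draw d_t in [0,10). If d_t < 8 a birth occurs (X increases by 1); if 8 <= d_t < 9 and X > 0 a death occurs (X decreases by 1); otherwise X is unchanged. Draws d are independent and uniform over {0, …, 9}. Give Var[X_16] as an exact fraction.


164/25

X can drop by at most 1 per step and X_0 = 24 > T = 16, so X_t >= 24 − t >= 8 > 0 for every t <= 16: the floor at 0 (the 'and X > 0' condition) never binds. Hence X_16 = X_0 + Σ_{t<16} Y_t with i.i.d. increments Y_t = y(d_t) ∈ {+1, −1, 0}.
Outcome values over d=0..9: [1, 1, 1, 1, 1, 1, 1, 1, -1, 0]
Σy = 7, Σy² = 9, M = 10
μ = 7/10 = 7/10,  σ² = 9/10 − (7/10)² = 41/100
Independent increments: Var[X_16] = 16·σ² = 16·(41/100) = 164/25


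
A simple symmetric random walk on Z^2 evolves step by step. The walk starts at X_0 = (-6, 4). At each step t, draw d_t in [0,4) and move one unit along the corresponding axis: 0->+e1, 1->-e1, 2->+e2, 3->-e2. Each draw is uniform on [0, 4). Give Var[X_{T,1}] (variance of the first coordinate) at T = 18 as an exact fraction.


Outcome values over d=0..3: [1, -1, 0, 0]
Σy = 0, Σy² = 2, M = 4
μ = 0/4 = 0,  σ² = 2/4 − (0)² = 1/2
Independent increments: Var[X_18] = 18·σ² = 18·(1/2) = 9

9


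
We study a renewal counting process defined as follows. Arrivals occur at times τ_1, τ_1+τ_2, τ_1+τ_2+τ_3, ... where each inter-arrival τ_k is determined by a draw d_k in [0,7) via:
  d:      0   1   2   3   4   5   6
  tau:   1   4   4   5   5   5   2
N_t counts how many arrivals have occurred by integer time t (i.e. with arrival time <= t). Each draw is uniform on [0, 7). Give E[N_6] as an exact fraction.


166251/117649

Inter-arrival values over d=0..6: [1, 4, 4, 5, 5, 5, 2]
Each d has probability 1/7, so the pmf of τ is: f(1) = 1/7, f(2) = 1/7, f(4) = 2/7, f(5) = 3/7
Renewal equation for m(n) = E[N_n]: condition on τ_1 = k (if k <= n, one arrival plus a fresh copy on the remaining n−k steps): m(n) = F(n) + Σ_{k<=n} f(k)·m(n−k), where F(n) = P(τ <= n) and m(0) = 0
m(1) = F(1) = 1/7
m(2) = F(2) + f(1)·m(1) = 2/7 + 1/7·1/7 = 15/49
m(3) = F(3) + f(1)·m(2) + f(2)·m(1) = 2/7 + 1/7·15/49 + 1/7·1/7 = 120/343
m(4) = F(4) + f(1)·m(3) + f(2)·m(2) = 4/7 + 1/7·120/343 + 1/7·15/49 = 1597/2401
m(5) = F(5) + f(1)·m(4) + f(2)·m(3) + f(4)·m(1) = 1 + 1/7·1597/2401 + 1/7·120/343 + 2/7·1/7 = 19930/16807
m(6) = F(6) + f(1)·m(5) + f(2)·m(4) + f(4)·m(2) + f(5)·m(1) = 1 + 1/7·19930/16807 + 1/7·1597/2401 + 2/7·15/49 + 3/7·1/7 = 166251/117649
E[N_6] = m(6) = 166251/117649


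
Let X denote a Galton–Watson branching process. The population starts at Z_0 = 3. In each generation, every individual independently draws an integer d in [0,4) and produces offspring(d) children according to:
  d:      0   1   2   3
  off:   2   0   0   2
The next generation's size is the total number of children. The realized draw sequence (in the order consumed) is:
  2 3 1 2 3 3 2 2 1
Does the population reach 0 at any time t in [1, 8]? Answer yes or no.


gen 0: Z_0=3, draws=[2, 3, 1], offspring=[0, 2, 0], Z_1=2
gen 1: Z_1=2, draws=[2, 3], offspring=[0, 2], Z_2=2
gen 2: Z_2=2, draws=[3, 2], offspring=[2, 0], Z_3=2
gen 3: Z_3=2, draws=[2, 1], offspring=[0, 0], Z_4=0
gen 4: Z_4=0, draws=[], offspring=[], Z_5=0
gen 5: Z_5=0, draws=[], offspring=[], Z_6=0
gen 6: Z_6=0, draws=[], offspring=[], Z_7=0
gen 7: Z_7=0, draws=[], offspring=[], Z_8=0

yes


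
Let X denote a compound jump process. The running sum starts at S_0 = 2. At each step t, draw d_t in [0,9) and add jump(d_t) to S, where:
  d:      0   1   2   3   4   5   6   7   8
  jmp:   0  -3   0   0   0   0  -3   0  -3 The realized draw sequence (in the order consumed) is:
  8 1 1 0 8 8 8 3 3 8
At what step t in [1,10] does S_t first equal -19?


10

t=0: S=2, d=8, jump=-3, S_1=-1
t=1: S=-1, d=1, jump=-3, S_2=-4
t=2: S=-4, d=1, jump=-3, S_3=-7
t=3: S=-7, d=0, jump=0, S_4=-7
t=4: S=-7, d=8, jump=-3, S_5=-10
t=5: S=-10, d=8, jump=-3, S_6=-13
t=6: S=-13, d=8, jump=-3, S_7=-16
t=7: S=-16, d=3, jump=0, S_8=-16
t=8: S=-16, d=3, jump=0, S_9=-16
t=9: S=-16, d=8, jump=-3, S_10=-19


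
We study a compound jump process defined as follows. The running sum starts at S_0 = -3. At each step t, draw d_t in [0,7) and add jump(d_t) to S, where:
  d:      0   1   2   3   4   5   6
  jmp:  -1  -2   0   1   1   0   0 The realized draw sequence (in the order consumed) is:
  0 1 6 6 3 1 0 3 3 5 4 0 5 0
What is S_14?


-7

t=0: S=-3, d=0, jump=-1, S_1=-4
t=1: S=-4, d=1, jump=-2, S_2=-6
t=2: S=-6, d=6, jump=0, S_3=-6
t=3: S=-6, d=6, jump=0, S_4=-6
t=4: S=-6, d=3, jump=1, S_5=-5
t=5: S=-5, d=1, jump=-2, S_6=-7
t=6: S=-7, d=0, jump=-1, S_7=-8
t=7: S=-8, d=3, jump=1, S_8=-7
t=8: S=-7, d=3, jump=1, S_9=-6
t=9: S=-6, d=5, jump=0, S_10=-6
t=10: S=-6, d=4, jump=1, S_11=-5
t=11: S=-5, d=0, jump=-1, S_12=-6
t=12: S=-6, d=5, jump=0, S_13=-6
t=13: S=-6, d=0, jump=-1, S_14=-7


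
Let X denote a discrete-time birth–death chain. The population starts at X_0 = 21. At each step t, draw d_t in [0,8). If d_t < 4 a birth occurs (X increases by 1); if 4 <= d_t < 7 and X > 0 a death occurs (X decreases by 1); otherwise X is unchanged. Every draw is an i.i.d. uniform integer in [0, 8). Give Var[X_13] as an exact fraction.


715/64

X can drop by at most 1 per step and X_0 = 21 > T = 13, so X_t >= 21 − t >= 8 > 0 for every t <= 13: the floor at 0 (the 'and X > 0' condition) never binds. Hence X_13 = X_0 + Σ_{t<13} Y_t with i.i.d. increments Y_t = y(d_t) ∈ {+1, −1, 0}.
Outcome values over d=0..7: [1, 1, 1, 1, -1, -1, -1, 0]
Σy = 1, Σy² = 7, M = 8
μ = 1/8 = 1/8,  σ² = 7/8 − (1/8)² = 55/64
Independent increments: Var[X_13] = 13·σ² = 13·(55/64) = 715/64


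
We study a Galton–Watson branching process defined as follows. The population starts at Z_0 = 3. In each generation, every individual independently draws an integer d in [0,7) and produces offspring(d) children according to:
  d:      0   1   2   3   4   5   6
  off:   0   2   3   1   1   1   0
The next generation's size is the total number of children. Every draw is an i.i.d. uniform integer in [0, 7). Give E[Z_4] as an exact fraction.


Outcome values over d=0..6: [0, 2, 3, 1, 1, 1, 0]
Σy = 8, Σy² = 16, M = 7
μ = 8/7 = 8/7,  σ² = 16/7 − (8/7)² = 48/49
E[Z_0] = 3
E[Z_1] = 8/7·E[Z_0] = 24/7
E[Z_2] = 8/7·E[Z_1] = 192/49
E[Z_3] = 8/7·E[Z_2] = 1536/343
E[Z_4] = 8/7·E[Z_3] = 12288/2401

12288/2401


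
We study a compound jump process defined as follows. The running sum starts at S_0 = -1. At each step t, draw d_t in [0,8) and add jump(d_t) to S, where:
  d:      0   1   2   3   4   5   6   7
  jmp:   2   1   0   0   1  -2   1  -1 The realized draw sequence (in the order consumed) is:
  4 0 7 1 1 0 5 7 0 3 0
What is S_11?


6

t=0: S=-1, d=4, jump=1, S_1=0
t=1: S=0, d=0, jump=2, S_2=2
t=2: S=2, d=7, jump=-1, S_3=1
t=3: S=1, d=1, jump=1, S_4=2
t=4: S=2, d=1, jump=1, S_5=3
t=5: S=3, d=0, jump=2, S_6=5
t=6: S=5, d=5, jump=-2, S_7=3
t=7: S=3, d=7, jump=-1, S_8=2
t=8: S=2, d=0, jump=2, S_9=4
t=9: S=4, d=3, jump=0, S_10=4
t=10: S=4, d=0, jump=2, S_11=6


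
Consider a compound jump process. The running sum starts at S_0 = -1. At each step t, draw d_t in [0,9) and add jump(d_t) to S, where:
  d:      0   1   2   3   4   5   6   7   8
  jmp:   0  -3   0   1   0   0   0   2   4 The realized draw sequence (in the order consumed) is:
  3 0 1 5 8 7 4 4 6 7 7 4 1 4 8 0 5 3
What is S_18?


9

t=0: S=-1, d=3, jump=1, S_1=0
t=1: S=0, d=0, jump=0, S_2=0
t=2: S=0, d=1, jump=-3, S_3=-3
t=3: S=-3, d=5, jump=0, S_4=-3
t=4: S=-3, d=8, jump=4, S_5=1
t=5: S=1, d=7, jump=2, S_6=3
t=6: S=3, d=4, jump=0, S_7=3
t=7: S=3, d=4, jump=0, S_8=3
t=8: S=3, d=6, jump=0, S_9=3
t=9: S=3, d=7, jump=2, S_10=5
t=10: S=5, d=7, jump=2, S_11=7
t=11: S=7, d=4, jump=0, S_12=7
t=12: S=7, d=1, jump=-3, S_13=4
t=13: S=4, d=4, jump=0, S_14=4
t=14: S=4, d=8, jump=4, S_15=8
t=15: S=8, d=0, jump=0, S_16=8
t=16: S=8, d=5, jump=0, S_17=8
t=17: S=8, d=3, jump=1, S_18=9


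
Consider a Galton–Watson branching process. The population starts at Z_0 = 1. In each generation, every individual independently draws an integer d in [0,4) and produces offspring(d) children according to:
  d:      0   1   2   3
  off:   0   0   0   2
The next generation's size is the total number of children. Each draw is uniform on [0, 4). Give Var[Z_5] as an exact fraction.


Outcome values over d=0..3: [0, 0, 0, 2]
Σy = 2, Σy² = 4, M = 4
μ = 2/4 = 1/2,  σ² = 4/4 − (1/2)² = 3/4
V_0 = 0, E_0 = 1
V_1 = 3/4·E_0 + (1/2)²·V_0 = 3/4;  E_1 = 1/2
V_2 = 3/4·E_1 + (1/2)²·V_1 = 9/16;  E_2 = 1/4
V_3 = 3/4·E_2 + (1/2)²·V_2 = 21/64;  E_3 = 1/8
V_4 = 3/4·E_3 + (1/2)²·V_3 = 45/256;  E_4 = 1/16
V_5 = 3/4·E_4 + (1/2)²·V_4 = 93/1024;  E_5 = 1/32

93/1024


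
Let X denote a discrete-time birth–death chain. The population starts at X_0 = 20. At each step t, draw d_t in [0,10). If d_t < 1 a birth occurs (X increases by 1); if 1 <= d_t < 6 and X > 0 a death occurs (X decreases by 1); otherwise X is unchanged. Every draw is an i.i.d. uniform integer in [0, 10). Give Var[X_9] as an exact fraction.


X can drop by at most 1 per step and X_0 = 20 > T = 9, so X_t >= 20 − t >= 11 > 0 for every t <= 9: the floor at 0 (the 'and X > 0' condition) never binds. Hence X_9 = X_0 + Σ_{t<9} Y_t with i.i.d. increments Y_t = y(d_t) ∈ {+1, −1, 0}.
Outcome values over d=0..9: [1, -1, -1, -1, -1, -1, 0, 0, 0, 0]
Σy = -4, Σy² = 6, M = 10
μ = -4/10 = -2/5,  σ² = 6/10 − (-2/5)² = 11/25
Independent increments: Var[X_9] = 9·σ² = 9·(11/25) = 99/25

99/25


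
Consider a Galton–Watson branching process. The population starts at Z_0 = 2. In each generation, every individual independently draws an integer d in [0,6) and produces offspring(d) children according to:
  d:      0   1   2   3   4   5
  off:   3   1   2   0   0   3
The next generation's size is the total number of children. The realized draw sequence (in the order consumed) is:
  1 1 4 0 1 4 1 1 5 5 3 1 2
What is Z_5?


gen 0: Z_0=2, draws=[1, 1], offspring=[1, 1], Z_1=2
gen 1: Z_1=2, draws=[4, 0], offspring=[0, 3], Z_2=3
gen 2: Z_2=3, draws=[1, 4, 1], offspring=[1, 0, 1], Z_3=2
gen 3: Z_3=2, draws=[1, 5], offspring=[1, 3], Z_4=4
gen 4: Z_4=4, draws=[5, 3, 1, 2], offspring=[3, 0, 1, 2], Z_5=6

6


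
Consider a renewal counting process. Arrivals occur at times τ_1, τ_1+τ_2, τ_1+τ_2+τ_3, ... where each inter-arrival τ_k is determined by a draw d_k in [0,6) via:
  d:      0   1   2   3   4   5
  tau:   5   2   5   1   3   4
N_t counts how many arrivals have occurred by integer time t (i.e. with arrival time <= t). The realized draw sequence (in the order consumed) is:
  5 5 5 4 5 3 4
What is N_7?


draw d_1=5: τ_1=4, arrival time A_1=4
draw d_2=5: τ_2=4, arrival time A_2=8
draw d_3=5: τ_3=4, arrival time A_3=12
draw d_4=4: τ_4=3, arrival time A_4=15
draw d_5=5: τ_5=4, arrival time A_5=19
draw d_6=3: τ_6=1, arrival time A_6=20
draw d_7=4: τ_7=3, arrival time A_7=23
N_t over t=0..7: 0:0 1:0 2:0 3:0 4:1 5:1 6:1 7:1

1


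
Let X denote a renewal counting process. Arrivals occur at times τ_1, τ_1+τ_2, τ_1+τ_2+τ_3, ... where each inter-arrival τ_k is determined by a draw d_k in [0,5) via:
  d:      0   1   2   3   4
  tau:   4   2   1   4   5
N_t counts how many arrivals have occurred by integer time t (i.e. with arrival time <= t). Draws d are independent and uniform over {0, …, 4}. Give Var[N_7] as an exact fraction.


4418460404/6103515625

Inter-arrival values over d=0..4: [4, 2, 1, 4, 5]
Each d has probability 1/5, so the pmf of τ is: f(1) = 1/5, f(2) = 1/5, f(4) = 2/5, f(5) = 1/5
Let p_n(j) = P(N_n = j), with p_0 = [1]. Condition on τ_1: p_n(0) = P(τ > n), and for j >= 1, p_n(j) = Σ_{k<=n} f(k)·p_{n−k}(j−1)
p_1 = [4/5, 1/5]  (j = 0..1)
p_2 = [3/5, 9/25, 1/25]  (j = 0..2)
p_3 = [3/5, 7/25, 14/125, 1/125]  (j = 0..3)
p_4 = [1/5, 16/25, 16/125, 19/625, 1/625]  (j = 0..4)
p_5 = [0, 17/25, 33/125, 6/125, 24/3125, 1/3125]  (j = 0..5)
p_6 = [0, 11/25, 56/125, 59/625, 49/3125, 29/15625, 1/15625]  (j = 0..6)
p_7 = [0, 9/25, 51/125, 122/625, 99/3125, 73/15625, 34/78125, 1/78125]  (j = 0..7)
E[N_7] = Σ j·p_7(j) = 149561/78125;  E[N_7²] = Σ j²·p_7(j) = 342873/78125
Var[N_7] = 342873/78125 − (149561/78125)² = 4418460404/6103515625


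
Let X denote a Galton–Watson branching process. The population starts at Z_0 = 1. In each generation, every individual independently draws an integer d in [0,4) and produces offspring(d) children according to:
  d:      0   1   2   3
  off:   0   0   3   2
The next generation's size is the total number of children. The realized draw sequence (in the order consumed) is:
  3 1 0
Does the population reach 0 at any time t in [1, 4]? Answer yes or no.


yes

gen 0: Z_0=1, draws=[3], offspring=[2], Z_1=2
gen 1: Z_1=2, draws=[1, 0], offspring=[0, 0], Z_2=0
gen 2: Z_2=0, draws=[], offspring=[], Z_3=0
gen 3: Z_3=0, draws=[], offspring=[], Z_4=0


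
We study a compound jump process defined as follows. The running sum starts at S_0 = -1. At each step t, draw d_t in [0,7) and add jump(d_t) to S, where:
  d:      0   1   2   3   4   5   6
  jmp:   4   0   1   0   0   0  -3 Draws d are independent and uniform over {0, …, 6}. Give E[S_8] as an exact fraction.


Outcome values over d=0..6: [4, 0, 1, 0, 0, 0, -3]
Σy = 2, Σy² = 26, M = 7
μ = 2/7 = 2/7,  σ² = 26/7 − (2/7)² = 178/49
E[S_8] = -1 + 8·(2/7) = 9/7

9/7


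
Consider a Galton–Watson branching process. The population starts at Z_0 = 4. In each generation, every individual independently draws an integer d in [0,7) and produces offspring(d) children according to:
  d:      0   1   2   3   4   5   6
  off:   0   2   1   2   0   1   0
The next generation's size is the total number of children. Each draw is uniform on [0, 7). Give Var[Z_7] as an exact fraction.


3449303834112/678223072849

Outcome values over d=0..6: [0, 2, 1, 2, 0, 1, 0]
Σy = 6, Σy² = 10, M = 7
μ = 6/7 = 6/7,  σ² = 10/7 − (6/7)² = 34/49
V_0 = 0, E_0 = 4
V_1 = 34/49·E_0 + (6/7)²·V_0 = 136/49;  E_1 = 24/7
V_2 = 34/49·E_1 + (6/7)²·V_1 = 10608/2401;  E_2 = 144/49
V_3 = 34/49·E_2 + (6/7)²·V_2 = 621792/117649;  E_3 = 864/343
V_4 = 34/49·E_3 + (6/7)²·V_3 = 32460480/5764801;  E_4 = 5184/2401
V_5 = 34/49·E_4 + (6/7)²·V_4 = 1591767936/282475249;  E_5 = 31104/16807
V_6 = 34/49·E_5 + (6/7)²·V_5 = 75077653248/13841287201;  E_6 = 186624/117649
V_7 = 34/49·E_6 + (6/7)²·V_6 = 3449303834112/678223072849;  E_7 = 1119744/823543


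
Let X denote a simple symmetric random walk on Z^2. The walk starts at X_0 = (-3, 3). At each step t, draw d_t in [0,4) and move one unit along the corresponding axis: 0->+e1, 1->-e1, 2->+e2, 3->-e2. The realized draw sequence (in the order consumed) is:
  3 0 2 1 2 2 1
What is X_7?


(-4, 5)

t=0: X=(-3, 3), d=3 → -e2, X_1=(-3, 2)
t=1: X=(-3, 2), d=0 → +e1, X_2=(-2, 2)
t=2: X=(-2, 2), d=2 → +e2, X_3=(-2, 3)
t=3: X=(-2, 3), d=1 → -e1, X_4=(-3, 3)
t=4: X=(-3, 3), d=2 → +e2, X_5=(-3, 4)
t=5: X=(-3, 4), d=2 → +e2, X_6=(-3, 5)
t=6: X=(-3, 5), d=1 → -e1, X_7=(-4, 5)


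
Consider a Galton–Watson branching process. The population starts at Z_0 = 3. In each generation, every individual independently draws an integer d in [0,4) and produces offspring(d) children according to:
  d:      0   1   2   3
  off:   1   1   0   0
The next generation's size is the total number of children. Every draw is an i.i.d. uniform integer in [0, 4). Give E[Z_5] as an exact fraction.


3/32

Outcome values over d=0..3: [1, 1, 0, 0]
Σy = 2, Σy² = 2, M = 4
μ = 2/4 = 1/2,  σ² = 2/4 − (1/2)² = 1/4
E[Z_0] = 3
E[Z_1] = 1/2·E[Z_0] = 3/2
E[Z_2] = 1/2·E[Z_1] = 3/4
E[Z_3] = 1/2·E[Z_2] = 3/8
E[Z_4] = 1/2·E[Z_3] = 3/16
E[Z_5] = 1/2·E[Z_4] = 3/32


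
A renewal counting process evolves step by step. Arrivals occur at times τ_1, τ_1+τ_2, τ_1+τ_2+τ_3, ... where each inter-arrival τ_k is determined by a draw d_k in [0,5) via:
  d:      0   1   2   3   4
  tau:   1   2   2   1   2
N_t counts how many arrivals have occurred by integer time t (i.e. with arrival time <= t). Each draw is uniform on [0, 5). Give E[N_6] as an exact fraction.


56499/15625

Inter-arrival values over d=0..4: [1, 2, 2, 1, 2]
Each d has probability 1/5, so the pmf of τ is: f(1) = 2/5, f(2) = 3/5
Renewal equation for m(n) = E[N_n]: condition on τ_1 = k (if k <= n, one arrival plus a fresh copy on the remaining n−k steps): m(n) = F(n) + Σ_{k<=n} f(k)·m(n−k), where F(n) = P(τ <= n) and m(0) = 0
m(1) = F(1) = 2/5
m(2) = F(2) + f(1)·m(1) = 1 + 2/5·2/5 = 29/25
m(3) = F(3) + f(1)·m(2) + f(2)·m(1) = 1 + 2/5·29/25 + 3/5·2/5 = 213/125
m(4) = F(4) + f(1)·m(3) + f(2)·m(2) = 1 + 2/5·213/125 + 3/5·29/25 = 1486/625
m(5) = F(5) + f(1)·m(4) + f(2)·m(3) = 1 + 2/5·1486/625 + 3/5·213/125 = 9292/3125
m(6) = F(6) + f(1)·m(5) + f(2)·m(4) = 1 + 2/5·9292/3125 + 3/5·1486/625 = 56499/15625
E[N_6] = m(6) = 56499/15625


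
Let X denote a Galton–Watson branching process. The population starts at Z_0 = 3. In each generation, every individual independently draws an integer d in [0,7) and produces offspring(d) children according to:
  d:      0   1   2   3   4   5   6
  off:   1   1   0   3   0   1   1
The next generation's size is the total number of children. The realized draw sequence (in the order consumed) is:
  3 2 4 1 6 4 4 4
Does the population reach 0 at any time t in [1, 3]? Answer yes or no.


gen 0: Z_0=3, draws=[3, 2, 4], offspring=[3, 0, 0], Z_1=3
gen 1: Z_1=3, draws=[1, 6, 4], offspring=[1, 1, 0], Z_2=2
gen 2: Z_2=2, draws=[4, 4], offspring=[0, 0], Z_3=0

yes


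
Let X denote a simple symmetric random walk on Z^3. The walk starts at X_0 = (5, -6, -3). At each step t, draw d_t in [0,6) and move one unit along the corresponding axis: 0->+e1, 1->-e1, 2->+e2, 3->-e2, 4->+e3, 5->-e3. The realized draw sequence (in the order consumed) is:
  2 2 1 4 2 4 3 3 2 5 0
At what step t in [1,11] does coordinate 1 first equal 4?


t=0: X=(5, -6, -3), d=2 → +e2, X_1=(5, -5, -3)
t=1: X=(5, -5, -3), d=2 → +e2, X_2=(5, -4, -3)
t=2: X=(5, -4, -3), d=1 → -e1, X_3=(4, -4, -3)
t=3: X=(4, -4, -3), d=4 → +e3, X_4=(4, -4, -2)
t=4: X=(4, -4, -2), d=2 → +e2, X_5=(4, -3, -2)
t=5: X=(4, -3, -2), d=4 → +e3, X_6=(4, -3, -1)
t=6: X=(4, -3, -1), d=3 → -e2, X_7=(4, -4, -1)
t=7: X=(4, -4, -1), d=3 → -e2, X_8=(4, -5, -1)
t=8: X=(4, -5, -1), d=2 → +e2, X_9=(4, -4, -1)
t=9: X=(4, -4, -1), d=5 → -e3, X_10=(4, -4, -2)
t=10: X=(4, -4, -2), d=0 → +e1, X_11=(5, -4, -2)

3
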